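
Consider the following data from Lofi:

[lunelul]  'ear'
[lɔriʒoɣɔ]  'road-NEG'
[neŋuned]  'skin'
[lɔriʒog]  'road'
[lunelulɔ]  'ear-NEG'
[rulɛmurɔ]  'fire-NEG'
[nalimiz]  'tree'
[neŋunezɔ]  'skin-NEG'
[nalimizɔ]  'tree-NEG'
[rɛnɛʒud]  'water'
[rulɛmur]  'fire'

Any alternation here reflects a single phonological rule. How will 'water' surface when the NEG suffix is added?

The stem for 'skin' ends in [z] in [neŋunezɔ] but [d] in [neŋuned].
If /z/ were underlying and a rule turned it into [d] in isolation, 'tree' would also alternate; but it has [z] in both [nalimizɔ] and [nalimiz].
Therefore /d/ is basic and [z] is derived by intervocalic spirantization (voiced stops become fricatives between vowels).
The one attested form of 'water', [rɛnɛʒud], shows underlying /rɛnɛʒud/. Applying the same rule between vowels gives [rɛnɛʒuzɔ].

[rɛnɛʒuzɔ]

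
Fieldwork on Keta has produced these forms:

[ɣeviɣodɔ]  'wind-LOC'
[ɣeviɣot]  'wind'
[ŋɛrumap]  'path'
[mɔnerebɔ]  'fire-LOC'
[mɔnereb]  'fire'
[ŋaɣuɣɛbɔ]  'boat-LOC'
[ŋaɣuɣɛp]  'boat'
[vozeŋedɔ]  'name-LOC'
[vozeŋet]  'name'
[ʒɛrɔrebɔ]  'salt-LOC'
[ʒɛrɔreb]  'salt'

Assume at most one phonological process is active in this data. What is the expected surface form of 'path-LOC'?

'boat' shows [b] ~ [p] at the end of the stem ([ŋaɣuɣɛbɔ] vs [ŋaɣuɣɛp]).
If /b/ were underlying and a rule turned it into [p] in isolation, 'fire' would also alternate; but it has [b] in both [mɔnerebɔ] and [mɔnereb].
The alternation reflects intervocalic voicing: voiceless stops become voiced between vowels. /p/ is underlying.
From [ŋɛrumap] the stem 'path' is /ŋɛrumap/; between vowels this yields [ŋɛrumabɔ].

[ŋɛrumabɔ]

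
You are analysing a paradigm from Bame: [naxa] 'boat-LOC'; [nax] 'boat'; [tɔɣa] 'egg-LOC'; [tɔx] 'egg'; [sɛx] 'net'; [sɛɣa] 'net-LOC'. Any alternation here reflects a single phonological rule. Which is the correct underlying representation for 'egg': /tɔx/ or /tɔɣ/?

In [tɔx] and [tɔɣa] the final segment of 'egg' alternates: [x] ~ [ɣ].
The stem 'boat' ([nax], [naxa]) shows [x] unchanged in both environments, so [x] cannot be basic with [ɣ] derived before the LOC suffix.
So /ɣ/ is underlying, and a rule of word-final obstruent devoicing — voiced obstruents become voiceless word-finally — gives [x].

/tɔɣ/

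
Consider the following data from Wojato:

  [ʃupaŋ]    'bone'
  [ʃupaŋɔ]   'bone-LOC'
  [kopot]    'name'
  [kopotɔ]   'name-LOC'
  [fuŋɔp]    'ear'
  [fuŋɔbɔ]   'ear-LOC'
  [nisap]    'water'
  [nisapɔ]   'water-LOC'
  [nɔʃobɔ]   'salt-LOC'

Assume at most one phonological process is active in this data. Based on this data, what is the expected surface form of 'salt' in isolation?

The root 'ear' surfaces as [fuŋɔp] and [fuŋɔbɔ], with a stem-final [p] ~ [b] alternation.
But 'water' keeps [p] in both environments ([nisap], [nisapɔ]), so there is no rule changing /p/ to [b] before the LOC suffix.
The alternation reflects word-final obstruent devoicing: voiced obstruents become voiceless word-finally. /b/ is underlying.
From [nɔʃobɔ] the stem 'salt' is /nɔʃob/; word-finally this yields [nɔʃop].

[nɔʃop]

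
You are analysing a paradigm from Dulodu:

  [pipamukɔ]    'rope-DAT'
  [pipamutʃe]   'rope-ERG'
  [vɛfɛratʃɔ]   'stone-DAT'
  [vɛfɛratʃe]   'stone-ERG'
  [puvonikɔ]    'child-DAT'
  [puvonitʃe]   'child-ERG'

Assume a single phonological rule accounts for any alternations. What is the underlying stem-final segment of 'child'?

/k/

The root 'child' surfaces as [puvonikɔ] and [puvonitʃe], with a stem-final [k] ~ [tʃ] alternation.
The stem 'stone' ([vɛfɛratʃɔ], [vɛfɛratʃe]) shows [tʃ] unchanged in both environments, so [tʃ] cannot be basic with [k] derived before the DAT suffix.
The alternation reflects palatalization before a front vowel: /k/ becomes palato-alveolar [tʃ] before a front vowel. /k/ is underlying.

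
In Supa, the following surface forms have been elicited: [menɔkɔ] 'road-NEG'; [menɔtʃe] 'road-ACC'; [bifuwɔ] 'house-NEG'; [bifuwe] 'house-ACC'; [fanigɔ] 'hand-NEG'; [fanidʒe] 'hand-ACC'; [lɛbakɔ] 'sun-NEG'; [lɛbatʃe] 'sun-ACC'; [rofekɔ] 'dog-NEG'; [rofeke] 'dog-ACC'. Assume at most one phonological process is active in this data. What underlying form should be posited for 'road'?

'road' shows [k] ~ [tʃ] at the end of the stem ([menɔkɔ] vs [menɔtʃe]).
But 'dog' keeps [k] in both environments ([rofekɔ], [rofeke]), so there is no rule changing /k/ to [tʃ] before the ACC suffix.
Therefore /tʃ/ is basic and [k] is derived by depalatalization (palato-alveolar /tʃ/ and /dʒ/ become [k] and [g] when no front vowel follows).

/menɔtʃ/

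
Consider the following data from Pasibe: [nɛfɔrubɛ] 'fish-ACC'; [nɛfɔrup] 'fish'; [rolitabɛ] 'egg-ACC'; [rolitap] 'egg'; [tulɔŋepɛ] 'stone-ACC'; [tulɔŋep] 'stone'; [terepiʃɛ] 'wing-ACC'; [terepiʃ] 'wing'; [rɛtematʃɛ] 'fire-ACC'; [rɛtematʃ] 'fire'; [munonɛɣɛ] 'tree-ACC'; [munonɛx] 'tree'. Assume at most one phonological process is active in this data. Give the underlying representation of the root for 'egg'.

In [rolitabɛ] and [rolitap] the final segment of 'egg' alternates: [b] ~ [p].
But 'stone' keeps [p] in both environments ([tulɔŋepɛ], [tulɔŋep]), so there is no rule changing /p/ to [b] before the ACC suffix.
So /b/ is underlying, and a rule of word-final obstruent devoicing — voiced obstruents become voiceless word-finally — gives [p].
So 'egg' = /rolitab/.

/rolitab/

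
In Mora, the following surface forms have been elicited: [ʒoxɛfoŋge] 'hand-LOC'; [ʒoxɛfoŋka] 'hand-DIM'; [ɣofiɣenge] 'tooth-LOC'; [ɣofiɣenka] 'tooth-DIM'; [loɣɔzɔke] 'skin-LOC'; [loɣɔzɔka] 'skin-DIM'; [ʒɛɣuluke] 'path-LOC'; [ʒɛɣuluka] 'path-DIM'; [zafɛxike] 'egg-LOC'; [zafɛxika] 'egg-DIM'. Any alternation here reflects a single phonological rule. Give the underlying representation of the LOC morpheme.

/-ge/

The LOC morpheme has two allomorphs, [-ge] and [-ke].
By contrast the DIM suffix keeps its initial [k] throughout — that segment must be underlying.
So the underlying form is /-ge/, and voiced stops become voiceless after a vowel.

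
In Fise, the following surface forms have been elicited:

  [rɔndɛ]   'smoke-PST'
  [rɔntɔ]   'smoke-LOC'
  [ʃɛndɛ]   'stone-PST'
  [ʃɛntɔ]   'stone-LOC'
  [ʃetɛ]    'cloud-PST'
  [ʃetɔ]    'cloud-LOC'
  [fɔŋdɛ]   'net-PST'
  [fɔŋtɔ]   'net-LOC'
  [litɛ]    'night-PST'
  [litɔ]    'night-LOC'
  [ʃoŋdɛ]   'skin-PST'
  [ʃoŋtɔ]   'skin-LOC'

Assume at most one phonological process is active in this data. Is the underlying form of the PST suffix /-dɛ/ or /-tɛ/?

The PST morpheme has two allomorphs, [-dɛ] and [-tɛ].
The LOC suffix, which begins with [t], is invariant after every stem; so [t] is not altered by any rule here.
The PST suffix is therefore /-dɛ/ underlyingly, with post-vocalic devoicing: voiced stops become voiceless after a vowel.

/-dɛ/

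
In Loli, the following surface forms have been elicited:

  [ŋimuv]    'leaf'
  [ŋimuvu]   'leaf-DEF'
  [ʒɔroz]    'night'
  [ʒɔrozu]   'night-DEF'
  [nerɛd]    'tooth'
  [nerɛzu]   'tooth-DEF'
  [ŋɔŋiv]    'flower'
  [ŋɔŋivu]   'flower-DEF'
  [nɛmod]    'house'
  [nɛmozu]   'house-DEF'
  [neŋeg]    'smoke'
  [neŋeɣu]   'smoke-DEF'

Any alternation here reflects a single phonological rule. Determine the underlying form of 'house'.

'house' shows [d] ~ [z] at the end of the stem ([nɛmod] vs [nɛmozu]).
Compare 'night', with invariant [z] in [ʒɔroz] and [ʒɔrozu]: an analysis with underlying /z/ and a rule producing [d] in isolation would wrongly predict alternation here too.
The underlying segment must be /d/; voiced stops become fricatives between vowels, yielding [z] there.

/nɛmod/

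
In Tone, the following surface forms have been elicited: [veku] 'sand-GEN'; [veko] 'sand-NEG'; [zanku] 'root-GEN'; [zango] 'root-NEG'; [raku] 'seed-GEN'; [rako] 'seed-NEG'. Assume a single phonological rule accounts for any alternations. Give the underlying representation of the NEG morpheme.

The NEG suffix surfaces as [-go] and [-ko], depending on the final segment of the stem.
By contrast the GEN suffix keeps its initial [k] throughout — that segment must be underlying.
The NEG suffix is therefore /-go/ underlyingly, with post-vocalic devoicing: voiced stops become voiceless after a vowel.

/-go/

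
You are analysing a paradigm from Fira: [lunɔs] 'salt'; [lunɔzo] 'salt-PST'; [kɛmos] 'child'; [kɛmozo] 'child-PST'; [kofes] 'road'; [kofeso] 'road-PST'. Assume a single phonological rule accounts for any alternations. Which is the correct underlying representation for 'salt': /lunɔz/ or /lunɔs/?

In [lunɔs] and [lunɔzo] the final segment of 'salt' alternates: [s] ~ [z].
The stem 'road' ([kofes], [kofeso]) shows [s] unchanged in both environments, so [s] cannot be basic with [z] derived before the PST suffix.
Therefore /z/ is basic and [s] is derived by word-final obstruent devoicing (voiced obstruents become voiceless word-finally).

/lunɔz/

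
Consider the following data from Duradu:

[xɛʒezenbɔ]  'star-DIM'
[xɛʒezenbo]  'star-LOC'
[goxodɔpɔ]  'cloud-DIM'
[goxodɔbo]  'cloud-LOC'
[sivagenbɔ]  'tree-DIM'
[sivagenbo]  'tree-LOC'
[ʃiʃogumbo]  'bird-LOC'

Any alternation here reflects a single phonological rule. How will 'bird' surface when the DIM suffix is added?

The DIM suffix surfaces as [-bɔ] and [-pɔ], depending on the final segment of the stem.
The LOC suffix, which begins with [b], is invariant after every stem; so [b] is not altered by any rule here.
The DIM suffix is therefore /-pɔ/ underlyingly, with post-nasal voicing: voiceless stops become voiced after a nasal.
After 'bird', which ends in a nasal, the suffix surfaces as [-bɔ], giving [ʃiʃogumbɔ].

[ʃiʃogumbɔ]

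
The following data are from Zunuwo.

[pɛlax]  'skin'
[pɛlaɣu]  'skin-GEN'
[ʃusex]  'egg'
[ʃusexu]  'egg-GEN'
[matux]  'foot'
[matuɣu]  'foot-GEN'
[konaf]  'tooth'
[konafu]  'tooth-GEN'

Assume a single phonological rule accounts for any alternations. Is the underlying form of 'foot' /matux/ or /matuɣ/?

In [matux] and [matuɣu] the final segment of 'foot' alternates: [x] ~ [ɣ].
Compare 'egg', with invariant [x] in [ʃusex] and [ʃusexu]: an analysis with underlying /x/ and a rule producing [ɣ] before the GEN suffix would wrongly predict alternation here too.
The alternation reflects word-final obstruent devoicing: voiced obstruents become voiceless word-finally. /ɣ/ is underlying.

/matuɣ/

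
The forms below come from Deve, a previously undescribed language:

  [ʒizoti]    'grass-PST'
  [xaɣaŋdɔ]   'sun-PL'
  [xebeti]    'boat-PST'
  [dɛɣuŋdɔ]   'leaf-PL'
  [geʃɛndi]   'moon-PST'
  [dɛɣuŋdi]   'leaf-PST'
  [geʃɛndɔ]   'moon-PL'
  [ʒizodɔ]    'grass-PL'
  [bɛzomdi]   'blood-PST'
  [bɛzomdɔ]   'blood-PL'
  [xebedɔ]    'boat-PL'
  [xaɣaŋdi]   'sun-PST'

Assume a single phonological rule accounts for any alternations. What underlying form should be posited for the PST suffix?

The PST morpheme has two allomorphs, [-di] and [-ti].
By contrast the PL suffix keeps its initial [d] throughout — that segment must be underlying.
The PST suffix is therefore /-ti/ underlyingly, with post-nasal voicing: voiceless stops become voiced after a nasal.

/-ti/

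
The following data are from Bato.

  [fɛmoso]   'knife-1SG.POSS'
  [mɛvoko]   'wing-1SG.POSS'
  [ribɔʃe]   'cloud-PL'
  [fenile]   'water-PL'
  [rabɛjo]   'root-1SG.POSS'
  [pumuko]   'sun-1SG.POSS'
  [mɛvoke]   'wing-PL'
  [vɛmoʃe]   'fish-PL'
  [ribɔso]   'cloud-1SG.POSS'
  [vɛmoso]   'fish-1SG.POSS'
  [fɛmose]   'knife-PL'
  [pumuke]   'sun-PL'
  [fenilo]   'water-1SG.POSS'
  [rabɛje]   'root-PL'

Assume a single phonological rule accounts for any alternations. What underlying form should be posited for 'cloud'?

In [ribɔso] and [ribɔʃe] the final segment of 'cloud' alternates: [s] ~ [ʃ].
But 'knife' keeps [s] in both environments ([fɛmoso], [fɛmose]), so there is no rule changing /s/ to [ʃ] before the PL suffix.
The alternation reflects depalatalization: palato-alveolar /ʃ/ becomes [s] when no front vowel follows. /ʃ/ is underlying.

/ribɔʃ/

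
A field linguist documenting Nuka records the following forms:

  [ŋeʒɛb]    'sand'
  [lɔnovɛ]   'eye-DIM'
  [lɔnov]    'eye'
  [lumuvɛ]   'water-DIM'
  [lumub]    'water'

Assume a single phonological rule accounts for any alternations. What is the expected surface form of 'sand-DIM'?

The root 'water' surfaces as [lumuvɛ] and [lumub], with a stem-final [v] ~ [b] alternation.
But 'eye' keeps [v] in both environments ([lɔnovɛ], [lɔnov]), so there is no rule changing /v/ to [b] in isolation.
The alternation reflects intervocalic spirantization: voiced stops become fricatives between vowels. /b/ is underlying.
From [ŋeʒɛb] the stem 'sand' is /ŋeʒɛb/; between vowels this yields [ŋeʒɛvɛ].

[ŋeʒɛvɛ]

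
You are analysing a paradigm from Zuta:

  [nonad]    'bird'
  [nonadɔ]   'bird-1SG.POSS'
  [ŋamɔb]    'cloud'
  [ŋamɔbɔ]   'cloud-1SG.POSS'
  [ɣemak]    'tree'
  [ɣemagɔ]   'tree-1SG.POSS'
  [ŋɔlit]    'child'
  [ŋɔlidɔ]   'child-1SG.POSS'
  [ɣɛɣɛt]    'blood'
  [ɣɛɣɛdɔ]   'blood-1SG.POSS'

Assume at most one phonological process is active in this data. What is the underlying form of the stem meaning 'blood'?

/ɣɛɣɛt/

The stem for 'blood' ends in [t] in [ɣɛɣɛt] but [d] in [ɣɛɣɛdɔ].
But 'bird' keeps [d] in both environments ([nonad], [nonadɔ]), so there is no rule changing /d/ to [t] in isolation.
Therefore /t/ is basic and [d] is derived by intervocalic voicing (voiceless stops become voiced between vowels).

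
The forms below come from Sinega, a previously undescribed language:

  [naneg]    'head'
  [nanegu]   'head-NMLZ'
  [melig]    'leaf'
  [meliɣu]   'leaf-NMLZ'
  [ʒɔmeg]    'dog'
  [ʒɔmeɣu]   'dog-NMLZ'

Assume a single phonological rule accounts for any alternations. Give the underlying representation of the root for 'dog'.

The stem for 'dog' ends in [g] in [ʒɔmeg] but [ɣ] in [ʒɔmeɣu].
The stem 'head' ([naneg], [nanegu]) shows [g] unchanged in both environments, so [g] cannot be basic with [ɣ] derived before the NMLZ suffix.
The alternation reflects word-final hardening: voiced fricatives become stops word-finally. /ɣ/ is underlying.
So 'dog' = /ʒɔmeɣ/.

/ʒɔmeɣ/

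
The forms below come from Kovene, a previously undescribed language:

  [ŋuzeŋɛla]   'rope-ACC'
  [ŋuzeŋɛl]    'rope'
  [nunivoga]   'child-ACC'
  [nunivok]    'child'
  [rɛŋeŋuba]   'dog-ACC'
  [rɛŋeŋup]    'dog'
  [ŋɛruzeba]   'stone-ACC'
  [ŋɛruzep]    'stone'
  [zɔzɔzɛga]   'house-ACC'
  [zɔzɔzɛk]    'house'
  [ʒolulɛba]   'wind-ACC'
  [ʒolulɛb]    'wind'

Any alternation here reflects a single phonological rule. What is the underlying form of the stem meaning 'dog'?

The root 'dog' surfaces as [rɛŋeŋuba] and [rɛŋeŋup], with a stem-final [b] ~ [p] alternation.
The stem 'wind' ([ʒolulɛba], [ʒolulɛb]) shows [b] unchanged in both environments, so [b] cannot be basic with [p] derived in isolation.
So /p/ is underlying, and a rule of intervocalic voicing — voiceless stops become voiced between vowels — gives [b].
Hence 'dog' is /rɛŋeŋup/ underlyingly.

/rɛŋeŋup/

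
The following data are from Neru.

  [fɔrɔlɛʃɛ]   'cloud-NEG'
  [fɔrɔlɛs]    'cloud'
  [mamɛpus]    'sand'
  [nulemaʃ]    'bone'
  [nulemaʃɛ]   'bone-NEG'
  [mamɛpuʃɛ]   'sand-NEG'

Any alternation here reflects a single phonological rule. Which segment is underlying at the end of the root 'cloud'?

/s/

The stem for 'cloud' ends in [ʃ] in [fɔrɔlɛʃɛ] but [s] in [fɔrɔlɛs].
If /ʃ/ were underlying and a rule turned it into [s] in isolation, 'bone' would also alternate; but it has [ʃ] in both [nulemaʃɛ] and [nulemaʃ].
The underlying segment must be /s/; /s/ becomes palato-alveolar [ʃ] before a front vowel, yielding [ʃ] there.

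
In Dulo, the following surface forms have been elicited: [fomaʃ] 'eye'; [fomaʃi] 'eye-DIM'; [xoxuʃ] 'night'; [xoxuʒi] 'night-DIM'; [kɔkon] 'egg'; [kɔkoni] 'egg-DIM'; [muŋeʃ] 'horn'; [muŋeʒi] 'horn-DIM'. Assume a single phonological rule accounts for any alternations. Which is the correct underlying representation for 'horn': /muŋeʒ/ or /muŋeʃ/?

In [muŋeʃ] and [muŋeʒi] the final segment of 'horn' alternates: [ʃ] ~ [ʒ].
The stem 'eye' ([fomaʃ], [fomaʃi]) shows [ʃ] unchanged in both environments, so [ʃ] cannot be basic with [ʒ] derived before the DIM suffix.
The underlying segment must be /ʒ/; voiced obstruents become voiceless word-finally, yielding [ʃ] there.

/muŋeʒ/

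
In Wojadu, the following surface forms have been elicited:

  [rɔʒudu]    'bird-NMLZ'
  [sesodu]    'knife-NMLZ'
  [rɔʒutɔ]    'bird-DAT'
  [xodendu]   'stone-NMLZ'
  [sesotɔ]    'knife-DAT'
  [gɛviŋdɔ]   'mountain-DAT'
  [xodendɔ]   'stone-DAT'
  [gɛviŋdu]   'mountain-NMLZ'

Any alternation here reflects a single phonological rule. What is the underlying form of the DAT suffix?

/-tɔ/

The DAT suffix surfaces as [-dɔ] and [-tɔ], depending on the final segment of the stem.
By contrast the NMLZ suffix keeps its initial [d] throughout — that segment must be underlying.
So the underlying form is /-tɔ/, and voiceless stops become voiced after a nasal.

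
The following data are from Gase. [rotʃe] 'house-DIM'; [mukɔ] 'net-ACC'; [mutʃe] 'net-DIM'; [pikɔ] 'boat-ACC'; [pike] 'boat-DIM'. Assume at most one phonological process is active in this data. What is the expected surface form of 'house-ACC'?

'net' shows [k] ~ [tʃ] at the end of the stem ([mukɔ] vs [mutʃe]).
The stem 'boat' ([pikɔ], [pike]) shows [k] unchanged in both environments, so [k] cannot be basic with [tʃ] derived before the DIM suffix.
The alternation reflects depalatalization: palato-alveolar /tʃ/ becomes [k] when no front vowel follows. /tʃ/ is underlying.
The one attested form of 'house', [rotʃe], shows underlying /rotʃ/. Applying the same rule when no front vowel follows gives [rokɔ].

[rokɔ]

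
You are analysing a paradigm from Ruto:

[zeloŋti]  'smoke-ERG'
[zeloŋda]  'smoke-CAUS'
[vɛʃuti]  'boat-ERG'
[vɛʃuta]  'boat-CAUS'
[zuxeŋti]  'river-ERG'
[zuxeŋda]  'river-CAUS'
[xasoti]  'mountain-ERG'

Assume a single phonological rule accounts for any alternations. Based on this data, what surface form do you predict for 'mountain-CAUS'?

[xasota]

The CAUS suffix surfaces as [-da] and [-ta], depending on the final segment of the stem.
The ERG suffix, which begins with [t], is invariant after every stem; so [t] is not altered by any rule here.
The CAUS suffix is therefore /-da/ underlyingly, with post-vocalic devoicing: voiced stops become voiceless after a vowel.
After 'mountain', which ends in a vowel, the suffix surfaces as [-ta], giving [xasota].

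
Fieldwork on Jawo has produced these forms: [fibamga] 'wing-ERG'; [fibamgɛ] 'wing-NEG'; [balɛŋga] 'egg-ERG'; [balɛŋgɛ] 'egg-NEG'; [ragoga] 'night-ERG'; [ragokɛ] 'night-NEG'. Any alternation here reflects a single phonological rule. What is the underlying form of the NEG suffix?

The NEG morpheme has two allomorphs, [-gɛ] and [-kɛ].
By contrast the ERG suffix keeps its initial [g] throughout — that segment must be underlying.
The NEG suffix is therefore /-kɛ/ underlyingly, with post-nasal voicing: voiceless stops become voiced after a nasal.

/-kɛ/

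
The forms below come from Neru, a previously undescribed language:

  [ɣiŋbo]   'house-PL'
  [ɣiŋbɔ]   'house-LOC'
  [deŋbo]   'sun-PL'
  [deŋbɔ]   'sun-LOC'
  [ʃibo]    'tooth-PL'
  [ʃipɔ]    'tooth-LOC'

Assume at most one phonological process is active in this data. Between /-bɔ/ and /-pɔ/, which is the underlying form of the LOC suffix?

/-pɔ/

The LOC morpheme has two allomorphs, [-bɔ] and [-pɔ].
The PL suffix, which begins with [b], is invariant after every stem; so [b] is not altered by any rule here.
So the underlying form is /-pɔ/, and voiceless stops become voiced after a nasal.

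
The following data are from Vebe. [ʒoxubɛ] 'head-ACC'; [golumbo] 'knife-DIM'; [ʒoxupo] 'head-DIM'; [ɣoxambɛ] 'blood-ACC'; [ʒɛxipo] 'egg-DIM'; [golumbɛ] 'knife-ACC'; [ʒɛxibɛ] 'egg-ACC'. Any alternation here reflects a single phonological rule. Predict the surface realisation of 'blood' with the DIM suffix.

The DIM suffix surfaces as [-bo] and [-po], depending on the final segment of the stem.
The ACC suffix, which begins with [b], is invariant after every stem; so [b] is not altered by any rule here.
The DIM suffix is therefore /-po/ underlyingly, with post-nasal voicing: voiceless stops become voiced after a nasal.
After 'blood', which ends in a nasal, the suffix surfaces as [-bo], giving [ɣoxambo].

[ɣoxambo]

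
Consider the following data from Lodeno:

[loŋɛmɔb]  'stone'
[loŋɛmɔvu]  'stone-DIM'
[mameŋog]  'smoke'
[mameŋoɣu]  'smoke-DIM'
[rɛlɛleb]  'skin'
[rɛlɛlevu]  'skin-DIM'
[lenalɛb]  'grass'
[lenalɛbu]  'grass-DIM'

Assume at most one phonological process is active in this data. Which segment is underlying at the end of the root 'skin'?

/v/

The root 'skin' surfaces as [rɛlɛleb] and [rɛlɛlevu], with a stem-final [b] ~ [v] alternation.
Compare 'grass', with invariant [b] in [lenalɛb] and [lenalɛbu]: an analysis with underlying /b/ and a rule producing [v] before the DIM suffix would wrongly predict alternation here too.
So /v/ is underlying, and a rule of word-final hardening — voiced fricatives become stops word-finally — gives [b].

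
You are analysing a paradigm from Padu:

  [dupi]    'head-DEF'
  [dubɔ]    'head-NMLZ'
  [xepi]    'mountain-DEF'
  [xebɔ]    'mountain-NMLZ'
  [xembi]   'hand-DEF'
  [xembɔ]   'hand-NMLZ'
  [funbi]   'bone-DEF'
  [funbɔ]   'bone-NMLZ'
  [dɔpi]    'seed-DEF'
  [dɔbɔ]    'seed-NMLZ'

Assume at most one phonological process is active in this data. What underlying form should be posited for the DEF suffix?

/-pi/

The DEF suffix surfaces as [-bi] and [-pi], depending on the final segment of the stem.
The NMLZ suffix, which begins with [b], is invariant after every stem; so [b] is not altered by any rule here.
The DEF suffix is therefore /-pi/ underlyingly, with post-nasal voicing: voiceless stops become voiced after a nasal.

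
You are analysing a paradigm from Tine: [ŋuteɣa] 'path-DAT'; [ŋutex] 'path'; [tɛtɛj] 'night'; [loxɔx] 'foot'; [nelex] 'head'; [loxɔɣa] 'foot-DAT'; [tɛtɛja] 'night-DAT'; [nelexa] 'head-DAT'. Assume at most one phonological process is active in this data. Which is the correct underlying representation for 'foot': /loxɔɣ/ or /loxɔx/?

/loxɔɣ/

The root 'foot' surfaces as [loxɔɣa] and [loxɔx], with a stem-final [ɣ] ~ [x] alternation.
But 'head' keeps [x] in both environments ([nelexa], [nelex]), so there is no rule changing /x/ to [ɣ] before the DAT suffix.
Therefore /ɣ/ is basic and [x] is derived by word-final obstruent devoicing (voiced obstruents become voiceless word-finally).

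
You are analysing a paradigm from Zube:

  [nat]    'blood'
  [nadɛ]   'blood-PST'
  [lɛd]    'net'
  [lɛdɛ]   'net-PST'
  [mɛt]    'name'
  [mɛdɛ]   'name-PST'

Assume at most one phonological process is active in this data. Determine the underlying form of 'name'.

/mɛt/

The root 'name' surfaces as [mɛt] and [mɛdɛ], with a stem-final [t] ~ [d] alternation.
The stem 'net' ([lɛd], [lɛdɛ]) shows [d] unchanged in both environments, so [d] cannot be basic with [t] derived in isolation.
The underlying segment must be /t/; voiceless stops become voiced between vowels, yielding [d] there.
So 'name' = /mɛt/.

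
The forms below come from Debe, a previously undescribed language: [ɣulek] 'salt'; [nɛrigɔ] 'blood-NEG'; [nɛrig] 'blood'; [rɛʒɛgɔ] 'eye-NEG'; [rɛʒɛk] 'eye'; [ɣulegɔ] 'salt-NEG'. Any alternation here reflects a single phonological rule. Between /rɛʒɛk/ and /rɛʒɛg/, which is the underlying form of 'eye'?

/rɛʒɛk/

In [rɛʒɛgɔ] and [rɛʒɛk] the final segment of 'eye' alternates: [g] ~ [k].
Compare 'blood', with invariant [g] in [nɛrigɔ] and [nɛrig]: an analysis with underlying /g/ and a rule producing [k] in isolation would wrongly predict alternation here too.
The alternation reflects intervocalic voicing: voiceless stops become voiced between vowels. /k/ is underlying.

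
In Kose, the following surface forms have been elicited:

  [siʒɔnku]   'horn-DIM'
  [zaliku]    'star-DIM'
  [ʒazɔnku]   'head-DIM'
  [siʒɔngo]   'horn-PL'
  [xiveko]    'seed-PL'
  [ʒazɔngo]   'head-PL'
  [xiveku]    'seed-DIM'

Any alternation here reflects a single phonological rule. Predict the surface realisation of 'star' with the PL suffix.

[zaliko]

The PL suffix surfaces as [-go] and [-ko], depending on the final segment of the stem.
By contrast the DIM suffix keeps its initial [k] throughout — that segment must be underlying.
So the underlying form is /-go/, and voiced stops become voiceless after a vowel.
After 'star', which ends in a vowel, the suffix surfaces as [-ko], giving [zaliko].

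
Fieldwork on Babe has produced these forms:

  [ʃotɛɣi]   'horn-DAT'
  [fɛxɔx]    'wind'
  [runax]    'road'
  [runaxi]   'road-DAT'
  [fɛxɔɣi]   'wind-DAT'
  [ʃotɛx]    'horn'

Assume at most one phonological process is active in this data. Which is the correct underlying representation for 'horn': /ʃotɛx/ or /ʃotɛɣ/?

/ʃotɛɣ/

The root 'horn' surfaces as [ʃotɛɣi] and [ʃotɛx], with a stem-final [ɣ] ~ [x] alternation.
The stem 'road' ([runaxi], [runax]) shows [x] unchanged in both environments, so [x] cannot be basic with [ɣ] derived before the DAT suffix.
Therefore /ɣ/ is basic and [x] is derived by word-final obstruent devoicing (voiced obstruents become voiceless word-finally).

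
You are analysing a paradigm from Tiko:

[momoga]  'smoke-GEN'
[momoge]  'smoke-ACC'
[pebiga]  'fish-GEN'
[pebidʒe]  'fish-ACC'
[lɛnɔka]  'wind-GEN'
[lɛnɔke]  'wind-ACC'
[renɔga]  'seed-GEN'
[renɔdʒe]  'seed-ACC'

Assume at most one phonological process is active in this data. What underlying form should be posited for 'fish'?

/pebidʒ/

The root 'fish' surfaces as [pebiga] and [pebidʒe], with a stem-final [g] ~ [dʒ] alternation.
Compare 'smoke', with invariant [g] in [momoga] and [momoge]: an analysis with underlying /g/ and a rule producing [dʒ] before the ACC suffix would wrongly predict alternation here too.
So /dʒ/ is underlying, and a rule of depalatalization — palato-alveolar /dʒ/ becomes [g] when no front vowel follows — gives [g].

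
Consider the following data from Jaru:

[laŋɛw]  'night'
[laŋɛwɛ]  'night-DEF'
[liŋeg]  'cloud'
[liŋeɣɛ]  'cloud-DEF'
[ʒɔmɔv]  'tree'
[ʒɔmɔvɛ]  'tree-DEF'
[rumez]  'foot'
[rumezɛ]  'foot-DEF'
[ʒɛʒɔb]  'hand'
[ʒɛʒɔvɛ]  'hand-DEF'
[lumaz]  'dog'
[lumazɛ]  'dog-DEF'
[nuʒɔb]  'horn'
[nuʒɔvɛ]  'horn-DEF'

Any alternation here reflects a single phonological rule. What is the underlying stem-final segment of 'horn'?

The stem for 'horn' ends in [b] in [nuʒɔb] but [v] in [nuʒɔvɛ].
If /v/ were underlying and a rule turned it into [b] in isolation, 'tree' would also alternate; but it has [v] in both [ʒɔmɔv] and [ʒɔmɔvɛ].
The alternation reflects intervocalic spirantization: voiced stops become fricatives between vowels. /b/ is underlying.

/b/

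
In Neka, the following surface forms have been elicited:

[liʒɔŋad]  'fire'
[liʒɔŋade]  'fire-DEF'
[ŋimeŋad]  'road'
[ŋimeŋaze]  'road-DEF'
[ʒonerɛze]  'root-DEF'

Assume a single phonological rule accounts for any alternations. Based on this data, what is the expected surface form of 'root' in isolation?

[ʒonerɛd]

In [ŋimeŋad] and [ŋimeŋaze] the final segment of 'road' alternates: [d] ~ [z].
The stem 'fire' ([liʒɔŋad], [liʒɔŋade]) shows [d] unchanged in both environments, so [d] cannot be basic with [z] derived before the DEF suffix.
The underlying segment must be /z/; voiced fricatives become stops word-finally, yielding [d] there.
The one attested form of 'root', [ʒonerɛze], shows underlying /ʒonerɛz/. Applying the same rule word-finally gives [ʒonerɛd].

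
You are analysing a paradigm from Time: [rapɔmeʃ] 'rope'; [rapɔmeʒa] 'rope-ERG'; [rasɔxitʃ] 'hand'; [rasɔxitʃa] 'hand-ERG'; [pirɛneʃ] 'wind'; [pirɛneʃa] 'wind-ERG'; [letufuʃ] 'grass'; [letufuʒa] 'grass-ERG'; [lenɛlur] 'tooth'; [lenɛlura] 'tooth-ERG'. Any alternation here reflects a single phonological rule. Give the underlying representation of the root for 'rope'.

/rapɔmeʒ/

'rope' shows [ʃ] ~ [ʒ] at the end of the stem ([rapɔmeʃ] vs [rapɔmeʒa]).
But 'wind' keeps [ʃ] in both environments ([pirɛneʃ], [pirɛneʃa]), so there is no rule changing /ʃ/ to [ʒ] before the ERG suffix.
The alternation reflects word-final obstruent devoicing: voiced obstruents become voiceless word-finally. /ʒ/ is underlying.
The underlying form of 'rope' is therefore /rapɔmeʒ/.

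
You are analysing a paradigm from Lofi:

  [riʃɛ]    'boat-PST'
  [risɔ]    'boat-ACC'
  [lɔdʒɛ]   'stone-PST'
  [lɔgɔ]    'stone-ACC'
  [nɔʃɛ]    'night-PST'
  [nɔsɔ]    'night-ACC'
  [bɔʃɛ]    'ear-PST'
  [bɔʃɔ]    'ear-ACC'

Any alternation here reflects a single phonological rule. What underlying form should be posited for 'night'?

The root 'night' surfaces as [nɔʃɛ] and [nɔsɔ], with a stem-final [ʃ] ~ [s] alternation.
If /ʃ/ were underlying and a rule turned it into [s] before the ACC suffix, 'ear' would also alternate; but it has [ʃ] in both [bɔʃɛ] and [bɔʃɔ].
The alternation reflects palatalization before a front vowel: /g/ and /s/ become palato-alveolar [dʒ] and [ʃ] before a front vowel. /s/ is underlying.

/nɔs/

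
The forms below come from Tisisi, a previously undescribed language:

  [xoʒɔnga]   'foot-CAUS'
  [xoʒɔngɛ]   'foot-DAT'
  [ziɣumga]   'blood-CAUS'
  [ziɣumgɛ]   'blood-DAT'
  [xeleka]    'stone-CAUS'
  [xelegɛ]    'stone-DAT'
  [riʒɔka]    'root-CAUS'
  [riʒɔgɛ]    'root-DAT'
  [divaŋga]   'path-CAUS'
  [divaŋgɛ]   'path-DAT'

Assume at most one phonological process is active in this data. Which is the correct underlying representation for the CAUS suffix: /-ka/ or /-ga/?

The CAUS morpheme has two allomorphs, [-ga] and [-ka].
By contrast the DAT suffix keeps its initial [g] throughout — that segment must be underlying.
So the underlying form is /-ka/, and voiceless stops become voiced after a nasal.

/-ka/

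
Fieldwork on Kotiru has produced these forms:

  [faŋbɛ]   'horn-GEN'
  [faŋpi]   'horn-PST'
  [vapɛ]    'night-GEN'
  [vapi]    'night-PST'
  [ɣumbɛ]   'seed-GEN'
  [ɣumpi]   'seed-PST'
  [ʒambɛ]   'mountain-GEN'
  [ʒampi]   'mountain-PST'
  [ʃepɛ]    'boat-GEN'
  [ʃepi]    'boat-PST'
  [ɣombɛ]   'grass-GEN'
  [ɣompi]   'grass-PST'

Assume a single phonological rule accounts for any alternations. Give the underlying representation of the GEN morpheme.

/-bɛ/

The GEN morpheme has two allomorphs, [-bɛ] and [-pɛ].
The PST suffix, which begins with [p], is invariant after every stem; so [p] is not altered by any rule here.
So the underlying form is /-bɛ/, and voiced stops become voiceless after a vowel.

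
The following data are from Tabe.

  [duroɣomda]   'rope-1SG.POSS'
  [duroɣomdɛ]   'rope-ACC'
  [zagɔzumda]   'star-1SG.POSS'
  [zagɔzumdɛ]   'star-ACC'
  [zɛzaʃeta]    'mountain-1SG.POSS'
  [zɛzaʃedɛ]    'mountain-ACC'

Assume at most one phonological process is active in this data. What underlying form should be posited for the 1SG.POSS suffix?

The 1SG.POSS suffix surfaces as [-da] and [-ta], depending on the final segment of the stem.
The ACC suffix, which begins with [d], is invariant after every stem; so [d] is not altered by any rule here.
The 1SG.POSS suffix is therefore /-ta/ underlyingly, with post-nasal voicing: voiceless stops become voiced after a nasal.

/-ta/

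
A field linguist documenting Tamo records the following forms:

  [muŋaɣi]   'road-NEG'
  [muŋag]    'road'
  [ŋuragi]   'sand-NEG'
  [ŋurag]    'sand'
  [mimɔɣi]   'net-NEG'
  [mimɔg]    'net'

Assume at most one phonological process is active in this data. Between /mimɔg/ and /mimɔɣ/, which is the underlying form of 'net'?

The stem for 'net' ends in [ɣ] in [mimɔɣi] but [g] in [mimɔg].
But 'sand' keeps [g] in both environments ([ŋuragi], [ŋurag]), so there is no rule changing /g/ to [ɣ] before the NEG suffix.
Therefore /ɣ/ is basic and [g] is derived by word-final hardening (voiced fricatives become stops word-finally).

/mimɔɣ/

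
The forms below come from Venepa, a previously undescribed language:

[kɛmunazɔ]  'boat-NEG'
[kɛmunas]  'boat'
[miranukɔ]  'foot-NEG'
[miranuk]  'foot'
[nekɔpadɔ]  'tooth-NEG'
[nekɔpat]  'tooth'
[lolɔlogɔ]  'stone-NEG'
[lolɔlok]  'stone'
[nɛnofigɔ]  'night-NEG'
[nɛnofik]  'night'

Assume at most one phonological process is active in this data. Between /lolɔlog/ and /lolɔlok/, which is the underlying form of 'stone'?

The stem for 'stone' ends in [g] in [lolɔlogɔ] but [k] in [lolɔlok].
But 'foot' keeps [k] in both environments ([miranukɔ], [miranuk]), so there is no rule changing /k/ to [g] before the NEG suffix.
Therefore /g/ is basic and [k] is derived by word-final obstruent devoicing (voiced obstruents become voiceless word-finally).

/lolɔlog/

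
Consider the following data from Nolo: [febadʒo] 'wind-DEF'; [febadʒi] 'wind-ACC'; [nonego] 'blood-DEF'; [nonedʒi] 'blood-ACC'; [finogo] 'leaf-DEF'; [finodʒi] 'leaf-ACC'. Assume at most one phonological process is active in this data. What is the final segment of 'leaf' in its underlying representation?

The root 'leaf' surfaces as [finogo] and [finodʒi], with a stem-final [g] ~ [dʒ] alternation.
If /dʒ/ were underlying and a rule turned it into [g] before the DEF suffix, 'wind' would also alternate; but it has [dʒ] in both [febadʒo] and [febadʒi].
The alternation reflects palatalization before a front vowel: /g/ becomes palato-alveolar [dʒ] before a front vowel. /g/ is underlying.

/g/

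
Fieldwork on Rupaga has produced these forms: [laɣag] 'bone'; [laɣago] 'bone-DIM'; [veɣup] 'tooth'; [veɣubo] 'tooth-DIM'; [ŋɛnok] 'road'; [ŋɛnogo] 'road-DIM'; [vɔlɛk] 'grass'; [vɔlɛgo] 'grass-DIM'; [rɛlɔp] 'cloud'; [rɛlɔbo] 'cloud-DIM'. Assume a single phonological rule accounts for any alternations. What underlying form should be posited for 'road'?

The root 'road' surfaces as [ŋɛnok] and [ŋɛnogo], with a stem-final [k] ~ [g] alternation.
Compare 'bone', with invariant [g] in [laɣag] and [laɣago]: an analysis with underlying /g/ and a rule producing [k] in isolation would wrongly predict alternation here too.
The underlying segment must be /k/; voiceless stops become voiced between vowels, yielding [g] there.
The underlying form of 'road' is therefore /ŋɛnok/.

/ŋɛnok/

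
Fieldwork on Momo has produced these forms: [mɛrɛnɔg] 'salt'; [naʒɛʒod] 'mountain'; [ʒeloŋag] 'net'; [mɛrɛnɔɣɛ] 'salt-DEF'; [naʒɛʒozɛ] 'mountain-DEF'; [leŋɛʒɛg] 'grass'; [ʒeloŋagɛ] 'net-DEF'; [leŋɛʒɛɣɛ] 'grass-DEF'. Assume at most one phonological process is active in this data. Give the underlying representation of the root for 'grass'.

In [leŋɛʒɛg] and [leŋɛʒɛɣɛ] the final segment of 'grass' alternates: [g] ~ [ɣ].
But 'net' keeps [g] in both environments ([ʒeloŋag], [ʒeloŋagɛ]), so there is no rule changing /g/ to [ɣ] before the DEF suffix.
The underlying segment must be /ɣ/; voiced fricatives become stops word-finally, yielding [g] there.
The underlying form of 'grass' is therefore /leŋɛʒɛɣ/.

/leŋɛʒɛɣ/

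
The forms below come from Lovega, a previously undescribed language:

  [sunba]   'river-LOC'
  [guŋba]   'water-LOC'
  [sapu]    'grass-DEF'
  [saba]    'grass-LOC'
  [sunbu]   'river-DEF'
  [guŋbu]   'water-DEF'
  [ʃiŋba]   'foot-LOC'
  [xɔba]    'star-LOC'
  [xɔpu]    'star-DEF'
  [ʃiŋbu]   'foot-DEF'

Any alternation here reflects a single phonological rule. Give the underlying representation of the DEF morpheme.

The DEF morpheme has two allomorphs, [-bu] and [-pu].
By contrast the LOC suffix keeps its initial [b] throughout — that segment must be underlying.
The DEF suffix is therefore /-pu/ underlyingly, with post-nasal voicing: voiceless stops become voiced after a nasal.

/-pu/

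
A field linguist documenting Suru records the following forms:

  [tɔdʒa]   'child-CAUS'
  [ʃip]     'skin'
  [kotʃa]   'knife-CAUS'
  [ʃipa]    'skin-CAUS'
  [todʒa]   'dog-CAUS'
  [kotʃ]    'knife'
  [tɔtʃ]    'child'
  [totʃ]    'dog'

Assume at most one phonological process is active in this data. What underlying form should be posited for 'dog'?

/todʒ/

'dog' shows [dʒ] ~ [tʃ] at the end of the stem ([todʒa] vs [totʃ]).
The stem 'knife' ([kotʃa], [kotʃ]) shows [tʃ] unchanged in both environments, so [tʃ] cannot be basic with [dʒ] derived before the CAUS suffix.
The underlying segment must be /dʒ/; voiced obstruents become voiceless word-finally, yielding [tʃ] there.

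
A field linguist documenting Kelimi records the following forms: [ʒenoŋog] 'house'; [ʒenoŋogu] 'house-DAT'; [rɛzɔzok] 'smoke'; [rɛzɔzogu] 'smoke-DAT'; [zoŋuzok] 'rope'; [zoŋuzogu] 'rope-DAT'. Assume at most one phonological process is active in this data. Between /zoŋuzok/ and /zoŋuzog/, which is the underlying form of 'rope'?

The root 'rope' surfaces as [zoŋuzok] and [zoŋuzogu], with a stem-final [k] ~ [g] alternation.
But 'house' keeps [g] in both environments ([ʒenoŋog], [ʒenoŋogu]), so there is no rule changing /g/ to [k] in isolation.
The alternation reflects intervocalic voicing: voiceless stops become voiced between vowels. /k/ is underlying.

/zoŋuzok/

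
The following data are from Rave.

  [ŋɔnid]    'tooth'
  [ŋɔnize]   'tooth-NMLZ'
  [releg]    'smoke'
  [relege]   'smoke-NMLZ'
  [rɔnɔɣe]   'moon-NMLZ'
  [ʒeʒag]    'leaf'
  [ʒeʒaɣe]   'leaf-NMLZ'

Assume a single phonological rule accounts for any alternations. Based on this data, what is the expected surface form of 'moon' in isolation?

[rɔnɔg]

The stem for 'leaf' ends in [g] in [ʒeʒag] but [ɣ] in [ʒeʒaɣe].
Compare 'smoke', with invariant [g] in [releg] and [relege]: an analysis with underlying /g/ and a rule producing [ɣ] before the NMLZ suffix would wrongly predict alternation here too.
So /ɣ/ is underlying, and a rule of word-final hardening — voiced fricatives become stops word-finally — gives [g].
From [rɔnɔɣe] the stem 'moon' is /rɔnɔɣ/; word-finally this yields [rɔnɔg].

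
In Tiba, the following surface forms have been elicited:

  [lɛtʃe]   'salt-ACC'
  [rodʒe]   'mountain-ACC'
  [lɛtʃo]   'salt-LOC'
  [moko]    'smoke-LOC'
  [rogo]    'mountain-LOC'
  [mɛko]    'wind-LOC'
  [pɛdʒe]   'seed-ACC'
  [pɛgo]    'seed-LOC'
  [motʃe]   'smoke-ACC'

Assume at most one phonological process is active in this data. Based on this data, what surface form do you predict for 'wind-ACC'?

[mɛtʃe]

'smoke' shows [k] ~ [tʃ] at the end of the stem ([moko] vs [motʃe]).
If /tʃ/ were underlying and a rule turned it into [k] before the LOC suffix, 'salt' would also alternate; but it has [tʃ] in both [lɛtʃo] and [lɛtʃe].
So /k/ is underlying, and a rule of palatalization before a front vowel — /k/ and /g/ become palato-alveolar [tʃ] and [dʒ] before a front vowel — gives [tʃ].
From [mɛko] the stem 'wind' is /mɛk/; before a front vowel this yields [mɛtʃe].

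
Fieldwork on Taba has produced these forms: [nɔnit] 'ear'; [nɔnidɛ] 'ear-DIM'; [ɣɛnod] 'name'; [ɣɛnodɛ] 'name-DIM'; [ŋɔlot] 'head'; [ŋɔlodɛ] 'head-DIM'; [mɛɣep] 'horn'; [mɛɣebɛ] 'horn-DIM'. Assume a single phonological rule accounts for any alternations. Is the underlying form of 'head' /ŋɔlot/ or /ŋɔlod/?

/ŋɔlot/

The root 'head' surfaces as [ŋɔlot] and [ŋɔlodɛ], with a stem-final [t] ~ [d] alternation.
The stem 'name' ([ɣɛnod], [ɣɛnodɛ]) shows [d] unchanged in both environments, so [d] cannot be basic with [t] derived in isolation.
Therefore /t/ is basic and [d] is derived by intervocalic voicing (voiceless stops become voiced between vowels).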